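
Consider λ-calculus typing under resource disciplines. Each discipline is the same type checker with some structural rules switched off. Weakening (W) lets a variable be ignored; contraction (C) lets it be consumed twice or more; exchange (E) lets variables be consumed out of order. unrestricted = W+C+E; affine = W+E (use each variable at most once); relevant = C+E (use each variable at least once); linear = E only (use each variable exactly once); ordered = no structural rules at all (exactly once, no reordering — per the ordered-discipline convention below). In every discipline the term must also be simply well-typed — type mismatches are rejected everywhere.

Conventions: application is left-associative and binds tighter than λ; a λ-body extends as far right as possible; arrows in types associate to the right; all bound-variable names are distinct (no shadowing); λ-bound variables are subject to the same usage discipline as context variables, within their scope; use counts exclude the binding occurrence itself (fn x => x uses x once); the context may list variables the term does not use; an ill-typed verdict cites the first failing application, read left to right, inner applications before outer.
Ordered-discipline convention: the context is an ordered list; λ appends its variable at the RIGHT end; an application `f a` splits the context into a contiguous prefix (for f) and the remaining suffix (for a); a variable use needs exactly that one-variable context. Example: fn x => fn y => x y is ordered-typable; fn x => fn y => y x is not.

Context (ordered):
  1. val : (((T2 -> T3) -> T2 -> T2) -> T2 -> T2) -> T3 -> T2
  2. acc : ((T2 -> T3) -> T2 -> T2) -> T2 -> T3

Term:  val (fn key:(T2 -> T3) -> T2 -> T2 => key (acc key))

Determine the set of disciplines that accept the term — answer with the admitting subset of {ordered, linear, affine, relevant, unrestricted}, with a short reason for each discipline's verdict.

admitted by: relevant, unrestricted
usage: val: 1; acc: 1; key (λ-bound): 2
left-to-right use order: val, key, acc, key
typing: ✓ — T3 -> T2
ordered ✗ (needs contraction — key ×2)
linear ✗ (needs contraction — key ×2)
affine ✗ (needs contraction — key ×2)
relevant ✓ (none of val, acc, key goes unused)
unrestricted ✓ (simply typable at T3 -> T2; W, C, E all held)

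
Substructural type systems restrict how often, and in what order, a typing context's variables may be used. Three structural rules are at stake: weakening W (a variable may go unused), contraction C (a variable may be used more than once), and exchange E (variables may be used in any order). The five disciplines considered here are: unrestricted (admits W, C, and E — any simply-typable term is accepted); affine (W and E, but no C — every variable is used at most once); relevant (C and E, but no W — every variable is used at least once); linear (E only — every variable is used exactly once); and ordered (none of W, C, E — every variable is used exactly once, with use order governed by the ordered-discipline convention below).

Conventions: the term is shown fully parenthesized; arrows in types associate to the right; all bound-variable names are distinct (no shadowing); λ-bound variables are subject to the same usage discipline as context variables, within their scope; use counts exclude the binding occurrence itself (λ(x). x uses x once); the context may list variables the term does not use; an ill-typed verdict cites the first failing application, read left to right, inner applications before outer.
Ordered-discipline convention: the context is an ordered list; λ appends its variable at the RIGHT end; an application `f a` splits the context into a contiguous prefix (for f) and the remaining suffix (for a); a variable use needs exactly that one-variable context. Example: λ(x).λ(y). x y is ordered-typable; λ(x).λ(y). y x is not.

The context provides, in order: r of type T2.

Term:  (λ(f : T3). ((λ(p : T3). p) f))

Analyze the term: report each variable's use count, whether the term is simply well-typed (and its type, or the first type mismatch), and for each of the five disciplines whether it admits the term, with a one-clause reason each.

counts: r ×0; f (λ-bound) ×1; p (λ-bound) ×1
left-to-right use order: p, f
typing: well-typed — term : T3 -> T3
ordered ✗ (unused: r — weakening required)
linear ✗ (unused: r — weakening required)
affine ✓ (r, f, p: no repeats, contraction unneeded)
relevant ✗ (unused: r — weakening required)
unrestricted ✓ (typability at T3 -> T3 is all that's needed)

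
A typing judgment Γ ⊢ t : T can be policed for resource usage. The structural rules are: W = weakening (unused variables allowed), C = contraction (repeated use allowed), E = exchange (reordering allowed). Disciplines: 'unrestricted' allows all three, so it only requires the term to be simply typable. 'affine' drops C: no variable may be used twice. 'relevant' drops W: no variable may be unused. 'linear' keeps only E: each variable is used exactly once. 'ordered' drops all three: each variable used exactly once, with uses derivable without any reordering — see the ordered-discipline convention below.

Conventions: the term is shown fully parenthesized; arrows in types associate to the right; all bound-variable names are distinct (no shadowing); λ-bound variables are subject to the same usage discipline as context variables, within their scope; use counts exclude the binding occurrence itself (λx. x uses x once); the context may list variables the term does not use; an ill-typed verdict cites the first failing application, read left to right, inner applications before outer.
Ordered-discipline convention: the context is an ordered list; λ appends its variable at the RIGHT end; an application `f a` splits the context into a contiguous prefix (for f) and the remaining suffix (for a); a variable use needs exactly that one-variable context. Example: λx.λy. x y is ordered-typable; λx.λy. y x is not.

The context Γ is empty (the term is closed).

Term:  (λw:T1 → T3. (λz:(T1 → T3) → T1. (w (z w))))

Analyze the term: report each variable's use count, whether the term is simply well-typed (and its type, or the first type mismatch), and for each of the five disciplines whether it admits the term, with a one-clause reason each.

counts: w (bound): 2, z (bound): 1
uses in reading order: w, z, w
typing: well-typed at (T1 → T3) → ((T1 → T3) → T1) → T3
ordered ✗ (repeated use of w ×2)
linear ✗ (repeated use of w ×2)
affine ✗ (repeated use of w ×2)
relevant ✓ (none of w, z goes unused)
unrestricted ✓ (simply typable at (T1 → T3) → ((T1 → T3) → T1) → T3; W, C, E all held)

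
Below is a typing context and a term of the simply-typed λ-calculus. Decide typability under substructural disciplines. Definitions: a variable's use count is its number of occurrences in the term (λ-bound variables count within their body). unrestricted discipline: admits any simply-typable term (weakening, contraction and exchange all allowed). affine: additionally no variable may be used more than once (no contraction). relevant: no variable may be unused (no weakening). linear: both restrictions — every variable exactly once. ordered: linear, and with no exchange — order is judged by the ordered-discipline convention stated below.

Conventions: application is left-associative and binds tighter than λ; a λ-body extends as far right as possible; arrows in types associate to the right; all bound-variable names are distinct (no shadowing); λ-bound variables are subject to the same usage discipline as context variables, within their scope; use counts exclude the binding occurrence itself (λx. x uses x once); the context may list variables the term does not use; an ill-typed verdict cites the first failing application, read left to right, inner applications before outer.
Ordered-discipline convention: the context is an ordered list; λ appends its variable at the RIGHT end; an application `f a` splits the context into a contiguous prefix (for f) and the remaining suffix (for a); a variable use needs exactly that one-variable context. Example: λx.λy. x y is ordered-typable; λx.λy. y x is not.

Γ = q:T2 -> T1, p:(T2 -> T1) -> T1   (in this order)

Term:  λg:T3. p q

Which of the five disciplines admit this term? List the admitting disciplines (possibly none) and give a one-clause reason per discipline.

accepted by: affine, unrestricted
variable uses: q ×1, p ×1, g (bound) ×0
left-to-right use order: p, q
typing: the term checks, with type T3 -> T1
ordered ✗ (g left unused)
linear ✗ (g left unused)
affine ✓ (none of q, p, g used more than once)
relevant ✗ (g left unused)
unrestricted ✓ (simply typable at T3 -> T1; W, C, E all held)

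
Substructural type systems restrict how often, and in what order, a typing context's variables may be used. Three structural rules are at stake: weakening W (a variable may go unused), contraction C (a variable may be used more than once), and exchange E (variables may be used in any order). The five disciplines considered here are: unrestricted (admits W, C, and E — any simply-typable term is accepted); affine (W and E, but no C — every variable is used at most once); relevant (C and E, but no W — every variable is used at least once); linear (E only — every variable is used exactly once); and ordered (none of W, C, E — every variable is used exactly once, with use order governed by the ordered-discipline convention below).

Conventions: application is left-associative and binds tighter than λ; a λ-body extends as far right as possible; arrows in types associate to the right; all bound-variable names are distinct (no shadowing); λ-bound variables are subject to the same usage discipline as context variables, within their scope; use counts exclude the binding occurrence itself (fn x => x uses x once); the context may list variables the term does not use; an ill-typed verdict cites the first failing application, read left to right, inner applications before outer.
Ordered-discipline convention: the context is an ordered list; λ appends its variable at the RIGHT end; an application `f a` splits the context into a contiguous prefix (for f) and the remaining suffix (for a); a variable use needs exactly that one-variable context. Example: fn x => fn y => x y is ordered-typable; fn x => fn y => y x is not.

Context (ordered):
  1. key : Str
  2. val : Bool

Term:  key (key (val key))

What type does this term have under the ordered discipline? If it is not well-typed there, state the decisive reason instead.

not well-typed under ordered — not simply typable
variable uses: key=3, val=1
order of uses: key, key, val, key
typing: ill-typed: can't apply a value of type Bool
across the five disciplines: ordered ✗ · linear ✗ · affine ✗ · relevant ✗ · unrestricted ✗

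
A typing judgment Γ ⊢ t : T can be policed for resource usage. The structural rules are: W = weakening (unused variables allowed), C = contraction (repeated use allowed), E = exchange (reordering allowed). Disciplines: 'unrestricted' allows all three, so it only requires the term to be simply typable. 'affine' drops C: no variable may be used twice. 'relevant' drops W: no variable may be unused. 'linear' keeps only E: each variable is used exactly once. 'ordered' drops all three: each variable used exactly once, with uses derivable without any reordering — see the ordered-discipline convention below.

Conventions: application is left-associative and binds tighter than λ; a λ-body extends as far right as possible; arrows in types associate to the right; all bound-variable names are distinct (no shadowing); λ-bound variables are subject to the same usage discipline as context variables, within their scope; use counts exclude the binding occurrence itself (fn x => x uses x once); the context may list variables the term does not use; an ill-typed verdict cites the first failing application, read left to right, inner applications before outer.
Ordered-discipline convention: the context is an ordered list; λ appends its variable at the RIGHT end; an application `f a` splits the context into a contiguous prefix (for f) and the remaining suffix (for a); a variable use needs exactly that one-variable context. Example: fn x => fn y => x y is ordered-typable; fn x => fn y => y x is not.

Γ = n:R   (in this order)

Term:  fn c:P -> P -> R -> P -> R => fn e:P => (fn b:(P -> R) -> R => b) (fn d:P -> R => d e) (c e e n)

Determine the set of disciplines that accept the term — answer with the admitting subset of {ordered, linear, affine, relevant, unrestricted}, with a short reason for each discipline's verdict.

admitting disciplines: relevant, unrestricted
usage: n ×1, c (λ-bound) ×1, e (λ-bound) ×3, b (λ-bound) ×1, d (λ-bound) ×1
left-to-right use order: b, d, e, c, e, e, n
typing: well-typed — term : (P -> P -> R -> P -> R) -> P -> R
ordered: ✗ — uses contraction: e ×3
linear: ✗ — uses contraction: e ×3
affine: ✗ — uses contraction: e ×3
relevant: ✓ — every one of n, c, e, b, d appears
unrestricted: ✓ — type-checks ((P -> P -> R -> P -> R) -> P -> R) and nothing is barred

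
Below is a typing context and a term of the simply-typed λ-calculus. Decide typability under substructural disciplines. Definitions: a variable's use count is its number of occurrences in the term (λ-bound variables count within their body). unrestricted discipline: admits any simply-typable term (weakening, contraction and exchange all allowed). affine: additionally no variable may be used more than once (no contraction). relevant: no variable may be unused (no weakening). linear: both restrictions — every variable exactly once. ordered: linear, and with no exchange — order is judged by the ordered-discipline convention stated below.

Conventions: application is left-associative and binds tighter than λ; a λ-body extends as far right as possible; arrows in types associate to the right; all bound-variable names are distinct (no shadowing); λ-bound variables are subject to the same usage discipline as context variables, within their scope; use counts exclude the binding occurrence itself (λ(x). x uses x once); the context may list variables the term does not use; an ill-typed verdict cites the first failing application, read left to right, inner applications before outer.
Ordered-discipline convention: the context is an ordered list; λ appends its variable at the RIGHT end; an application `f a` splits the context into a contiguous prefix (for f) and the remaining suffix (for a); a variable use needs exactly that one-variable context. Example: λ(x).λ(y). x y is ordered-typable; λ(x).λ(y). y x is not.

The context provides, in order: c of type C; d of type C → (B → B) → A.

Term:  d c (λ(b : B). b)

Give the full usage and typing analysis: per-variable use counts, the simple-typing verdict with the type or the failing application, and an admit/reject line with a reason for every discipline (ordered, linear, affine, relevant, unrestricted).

use counts: c: 1, d: 1, b (bound): 1
uses in reading order: d, c, b
typing: well-typed at A
ordered ✗ (use order d, c, b needs exchange)
linear ✓ (each of c, d, b used exactly once)
affine ✓ (c, d, b: no repeats, contraction unneeded)
relevant ✓ (none of c, d, b goes unused)
unrestricted ✓ (well-typed at A; no restrictions here)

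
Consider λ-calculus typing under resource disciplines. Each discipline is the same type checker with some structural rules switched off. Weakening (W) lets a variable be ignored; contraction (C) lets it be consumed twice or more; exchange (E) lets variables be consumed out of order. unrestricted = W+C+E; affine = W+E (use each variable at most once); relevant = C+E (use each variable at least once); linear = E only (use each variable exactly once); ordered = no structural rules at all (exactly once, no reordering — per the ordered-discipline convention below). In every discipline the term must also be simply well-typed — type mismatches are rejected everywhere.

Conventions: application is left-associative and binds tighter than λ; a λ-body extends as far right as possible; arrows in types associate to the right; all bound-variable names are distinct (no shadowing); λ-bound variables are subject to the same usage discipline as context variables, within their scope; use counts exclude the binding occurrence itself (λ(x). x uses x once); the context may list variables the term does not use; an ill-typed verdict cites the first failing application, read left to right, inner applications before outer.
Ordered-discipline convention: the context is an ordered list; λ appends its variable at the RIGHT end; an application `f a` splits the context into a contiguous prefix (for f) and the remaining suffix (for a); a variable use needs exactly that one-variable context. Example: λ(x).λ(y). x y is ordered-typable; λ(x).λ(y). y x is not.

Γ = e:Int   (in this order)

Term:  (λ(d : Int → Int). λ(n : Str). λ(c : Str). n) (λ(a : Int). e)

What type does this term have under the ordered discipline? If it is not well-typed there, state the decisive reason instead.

not well-typed under ordered — unused: d, c, a — weakening required
usage: e: 1, d (bound): 0, n (bound): 1, c (bound): 0, a (bound): 0
left-to-right use order: n, e
typing: ✓ — Str → Str → Str
across the five disciplines: ordered ✗, linear ✗, affine ✓, relevant ✗, unrestricted ✓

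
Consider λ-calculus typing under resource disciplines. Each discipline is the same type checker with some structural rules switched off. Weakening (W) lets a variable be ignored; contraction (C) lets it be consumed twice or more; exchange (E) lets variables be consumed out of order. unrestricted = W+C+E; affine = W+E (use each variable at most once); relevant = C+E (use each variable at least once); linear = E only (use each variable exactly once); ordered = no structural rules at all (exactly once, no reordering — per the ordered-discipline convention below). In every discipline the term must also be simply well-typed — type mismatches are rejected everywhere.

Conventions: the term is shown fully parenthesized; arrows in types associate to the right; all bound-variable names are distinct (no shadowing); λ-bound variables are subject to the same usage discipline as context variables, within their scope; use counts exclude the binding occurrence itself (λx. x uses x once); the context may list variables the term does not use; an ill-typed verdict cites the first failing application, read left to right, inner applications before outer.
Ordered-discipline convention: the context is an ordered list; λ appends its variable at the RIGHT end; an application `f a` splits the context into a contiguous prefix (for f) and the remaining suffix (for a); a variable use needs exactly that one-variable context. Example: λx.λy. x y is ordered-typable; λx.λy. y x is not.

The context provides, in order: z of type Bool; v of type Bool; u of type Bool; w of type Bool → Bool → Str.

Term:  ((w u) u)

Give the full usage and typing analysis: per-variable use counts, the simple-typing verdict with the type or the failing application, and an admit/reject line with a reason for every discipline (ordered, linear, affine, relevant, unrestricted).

counts: z ×0; v ×0; u ×2; w ×1
order of uses: w, u, u
typing: the term checks, with type Str
ordered: ✗, repeated use of u ×2; z, v never used (weakening)
linear: ✗, repeated use of u ×2; z, v never used (weakening)
affine: ✗, repeated use of u ×2
relevant: ✗, z, v never used (weakening)
unrestricted: ✓, well-typed at Str; no restrictions here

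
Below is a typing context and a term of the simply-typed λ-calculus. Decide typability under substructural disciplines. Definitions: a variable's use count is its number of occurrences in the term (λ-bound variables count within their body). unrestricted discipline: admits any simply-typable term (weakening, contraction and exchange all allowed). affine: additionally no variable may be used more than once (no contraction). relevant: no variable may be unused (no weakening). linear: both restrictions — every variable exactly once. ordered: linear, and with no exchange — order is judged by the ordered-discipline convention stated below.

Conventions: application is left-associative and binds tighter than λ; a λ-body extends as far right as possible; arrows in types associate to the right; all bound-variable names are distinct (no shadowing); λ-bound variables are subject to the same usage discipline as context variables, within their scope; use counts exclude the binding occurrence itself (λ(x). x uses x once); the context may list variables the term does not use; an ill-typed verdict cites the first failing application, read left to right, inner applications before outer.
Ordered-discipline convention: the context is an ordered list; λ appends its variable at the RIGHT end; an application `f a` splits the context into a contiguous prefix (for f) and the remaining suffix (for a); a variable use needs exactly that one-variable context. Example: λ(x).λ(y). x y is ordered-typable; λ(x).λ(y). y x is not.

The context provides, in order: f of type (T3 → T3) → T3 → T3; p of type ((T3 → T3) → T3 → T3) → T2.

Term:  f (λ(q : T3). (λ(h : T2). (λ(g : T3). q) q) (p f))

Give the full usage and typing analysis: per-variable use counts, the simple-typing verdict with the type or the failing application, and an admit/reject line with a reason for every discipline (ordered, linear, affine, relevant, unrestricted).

variable uses: f: 2×; p: 1×; q [bound]: 2×; h [bound]: 0×; g [bound]: 0×
use order (left to right): f, q, q, p, f
typing: ✓ — T3 → T3
ordered: ✗, needs contraction — f ×2, q ×2; h, g never used (weakening)
linear: ✗, needs contraction — f ×2, q ×2; h, g never used (weakening)
affine: ✗, needs contraction — f ×2, q ×2
relevant: ✗, h, g never used (weakening)
unrestricted: ✓, well-typed at T3 → T3; no restrictions here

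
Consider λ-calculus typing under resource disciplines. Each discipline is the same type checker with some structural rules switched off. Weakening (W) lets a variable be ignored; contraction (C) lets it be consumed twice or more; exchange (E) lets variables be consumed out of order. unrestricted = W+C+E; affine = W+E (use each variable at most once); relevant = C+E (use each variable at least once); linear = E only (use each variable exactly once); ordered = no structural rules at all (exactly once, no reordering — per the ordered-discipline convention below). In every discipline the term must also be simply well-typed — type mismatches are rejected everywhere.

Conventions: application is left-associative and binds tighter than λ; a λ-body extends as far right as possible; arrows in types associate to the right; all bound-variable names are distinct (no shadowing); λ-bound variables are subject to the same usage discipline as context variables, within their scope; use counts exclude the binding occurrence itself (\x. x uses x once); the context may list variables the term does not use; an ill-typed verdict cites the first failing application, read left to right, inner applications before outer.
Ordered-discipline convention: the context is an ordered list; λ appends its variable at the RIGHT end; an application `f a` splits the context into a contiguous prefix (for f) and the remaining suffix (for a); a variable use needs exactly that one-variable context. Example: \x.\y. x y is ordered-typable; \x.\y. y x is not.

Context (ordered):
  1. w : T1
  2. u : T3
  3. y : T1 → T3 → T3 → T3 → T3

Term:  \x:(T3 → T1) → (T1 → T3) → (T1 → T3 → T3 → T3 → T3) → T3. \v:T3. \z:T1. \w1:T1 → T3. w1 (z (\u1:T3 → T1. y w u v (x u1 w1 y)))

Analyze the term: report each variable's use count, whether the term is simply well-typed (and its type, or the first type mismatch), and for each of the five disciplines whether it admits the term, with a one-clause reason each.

counts: w: 1×, u: 1×, y: 2×, x [bound]: 1×, v [bound]: 1×, z [bound]: 1×, w1 [bound]: 2×, u1 [bound]: 1×
use order (left to right): w1, z, y, w, u, v, x, u1, w1, y
typing: ill-typed: non-arrow in function slot: T1
ordered ✗ (not simply typable)
linear ✗ (fails simple typing)
affine ✗ (a type mismatch blocks all five)
relevant ✗ (the type mismatch rejects it)
unrestricted ✗ (not simply typable)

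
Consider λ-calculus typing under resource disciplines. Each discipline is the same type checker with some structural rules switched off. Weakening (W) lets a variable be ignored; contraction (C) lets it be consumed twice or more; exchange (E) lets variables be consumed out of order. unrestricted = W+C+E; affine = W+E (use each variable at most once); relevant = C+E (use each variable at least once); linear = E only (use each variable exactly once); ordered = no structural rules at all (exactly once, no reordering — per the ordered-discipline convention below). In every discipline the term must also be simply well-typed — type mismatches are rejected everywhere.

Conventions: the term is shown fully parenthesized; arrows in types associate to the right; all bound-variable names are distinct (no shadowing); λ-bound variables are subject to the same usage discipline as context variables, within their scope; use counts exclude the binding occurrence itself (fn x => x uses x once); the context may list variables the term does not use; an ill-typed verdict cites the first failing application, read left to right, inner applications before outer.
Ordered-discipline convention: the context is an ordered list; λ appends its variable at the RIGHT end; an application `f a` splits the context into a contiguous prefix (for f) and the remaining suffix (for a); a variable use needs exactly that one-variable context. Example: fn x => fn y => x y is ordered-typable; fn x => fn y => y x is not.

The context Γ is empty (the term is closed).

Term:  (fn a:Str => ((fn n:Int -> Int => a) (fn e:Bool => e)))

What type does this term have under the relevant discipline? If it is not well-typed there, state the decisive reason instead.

not well-typed under relevant — fails simple typing
counts: a (λ-bound)=1, n (λ-bound)=0, e (λ-bound)=1
use order (left to right): a, e
typing: ill-typed: an application expects Int -> Int but receives Bool -> Bool
per-discipline verdicts: ordered ✗ · linear ✗ · affine ✗ · relevant ✗ · unrestricted ✗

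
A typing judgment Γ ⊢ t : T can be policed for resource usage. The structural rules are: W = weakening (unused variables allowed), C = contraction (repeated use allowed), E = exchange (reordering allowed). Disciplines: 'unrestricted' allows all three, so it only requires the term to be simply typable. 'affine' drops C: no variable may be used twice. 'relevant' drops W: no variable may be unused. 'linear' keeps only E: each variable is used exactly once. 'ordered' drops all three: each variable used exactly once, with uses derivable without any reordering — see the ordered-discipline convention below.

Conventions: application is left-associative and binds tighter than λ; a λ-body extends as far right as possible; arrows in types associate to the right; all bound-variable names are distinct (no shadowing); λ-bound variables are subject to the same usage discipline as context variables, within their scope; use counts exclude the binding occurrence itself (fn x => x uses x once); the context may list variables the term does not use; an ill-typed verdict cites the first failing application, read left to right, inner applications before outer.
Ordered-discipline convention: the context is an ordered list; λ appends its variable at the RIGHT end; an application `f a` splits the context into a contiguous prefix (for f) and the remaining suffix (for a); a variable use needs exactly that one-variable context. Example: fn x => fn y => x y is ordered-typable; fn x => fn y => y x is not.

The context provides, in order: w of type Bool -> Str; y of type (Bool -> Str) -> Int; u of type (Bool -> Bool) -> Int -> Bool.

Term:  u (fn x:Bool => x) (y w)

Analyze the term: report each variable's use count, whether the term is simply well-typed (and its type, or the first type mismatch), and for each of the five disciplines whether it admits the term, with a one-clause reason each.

usage: w: 1×, y: 1×, u: 1×, x (λ-bound): 1×
left-to-right use order: u, x, y, w
typing: well-typed — term : Bool
ordered: ✗, needs exchange: uses follow u, x, y, w
linear: ✓, exactly-once usage across w, y, u, x
affine: ✓, w, y, u, x: no repeats, contraction unneeded
relevant: ✓, none of w, y, u, x goes unused
unrestricted: ✓, simply typable at Bool; W, C, E all held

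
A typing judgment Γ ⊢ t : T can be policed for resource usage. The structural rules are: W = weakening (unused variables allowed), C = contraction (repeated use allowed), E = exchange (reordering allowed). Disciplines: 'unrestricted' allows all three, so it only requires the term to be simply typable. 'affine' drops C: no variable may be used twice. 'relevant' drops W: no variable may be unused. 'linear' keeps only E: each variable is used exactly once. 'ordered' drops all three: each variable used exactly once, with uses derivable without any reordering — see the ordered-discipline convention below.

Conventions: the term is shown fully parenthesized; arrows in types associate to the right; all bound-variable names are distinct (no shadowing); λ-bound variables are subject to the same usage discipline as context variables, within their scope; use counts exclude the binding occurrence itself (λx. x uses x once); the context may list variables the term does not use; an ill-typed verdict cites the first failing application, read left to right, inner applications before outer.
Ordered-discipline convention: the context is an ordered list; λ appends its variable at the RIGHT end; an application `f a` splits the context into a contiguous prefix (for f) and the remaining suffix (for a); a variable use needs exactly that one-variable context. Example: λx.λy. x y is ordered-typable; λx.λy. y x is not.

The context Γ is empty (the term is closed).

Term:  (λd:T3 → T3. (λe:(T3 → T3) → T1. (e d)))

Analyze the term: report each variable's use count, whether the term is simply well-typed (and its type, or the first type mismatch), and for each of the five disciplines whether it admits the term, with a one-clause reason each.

use counts: d (bound): 1, e (bound): 1
left-to-right use order: e, d
typing: well-typed — term : (T3 → T3) → ((T3 → T3) → T1) → T1
ordered: ✗, no ordered split (uses run e, d)
linear: ✓, single use per variable (d, e)
affine: ✓, no duplicate uses among d, e
relevant: ✓, d, e: all used, weakening unneeded
unrestricted: ✓, type-checks ((T3 → T3) → ((T3 → T3) → T1) → T1) and nothing is barred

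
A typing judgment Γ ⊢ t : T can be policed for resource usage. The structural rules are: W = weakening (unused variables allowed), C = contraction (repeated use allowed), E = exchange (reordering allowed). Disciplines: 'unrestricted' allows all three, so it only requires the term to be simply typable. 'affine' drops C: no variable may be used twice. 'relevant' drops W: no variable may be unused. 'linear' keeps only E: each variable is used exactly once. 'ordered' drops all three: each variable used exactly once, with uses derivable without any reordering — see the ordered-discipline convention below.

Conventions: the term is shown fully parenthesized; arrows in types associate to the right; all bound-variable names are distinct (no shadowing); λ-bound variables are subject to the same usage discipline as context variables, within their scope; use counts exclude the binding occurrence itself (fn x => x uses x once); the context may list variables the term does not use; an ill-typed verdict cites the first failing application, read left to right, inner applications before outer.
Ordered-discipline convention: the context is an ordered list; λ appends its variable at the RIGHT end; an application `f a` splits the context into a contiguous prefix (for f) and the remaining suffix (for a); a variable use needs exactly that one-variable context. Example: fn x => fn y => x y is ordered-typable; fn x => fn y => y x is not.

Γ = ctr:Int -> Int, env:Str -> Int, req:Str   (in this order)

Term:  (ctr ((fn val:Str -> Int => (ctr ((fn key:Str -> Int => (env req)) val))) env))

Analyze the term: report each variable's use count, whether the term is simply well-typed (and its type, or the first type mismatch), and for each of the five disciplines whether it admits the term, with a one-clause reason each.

counts: ctr ×2; env ×2; req ×1; val (λ-bound) ×1; key (λ-bound) ×0
left-to-right use order: ctr, ctr, env, req, val, env
typing: well-typed — term : Int
ordered: ✗ — uses contraction: ctr ×2, env ×2; key left unused
linear: ✗ — uses contraction: ctr ×2, env ×2; key left unused
affine: ✗ — uses contraction: ctr ×2, env ×2
relevant: ✗ — key left unused
unrestricted: ✓ — simply typable at Int; W, C, E all held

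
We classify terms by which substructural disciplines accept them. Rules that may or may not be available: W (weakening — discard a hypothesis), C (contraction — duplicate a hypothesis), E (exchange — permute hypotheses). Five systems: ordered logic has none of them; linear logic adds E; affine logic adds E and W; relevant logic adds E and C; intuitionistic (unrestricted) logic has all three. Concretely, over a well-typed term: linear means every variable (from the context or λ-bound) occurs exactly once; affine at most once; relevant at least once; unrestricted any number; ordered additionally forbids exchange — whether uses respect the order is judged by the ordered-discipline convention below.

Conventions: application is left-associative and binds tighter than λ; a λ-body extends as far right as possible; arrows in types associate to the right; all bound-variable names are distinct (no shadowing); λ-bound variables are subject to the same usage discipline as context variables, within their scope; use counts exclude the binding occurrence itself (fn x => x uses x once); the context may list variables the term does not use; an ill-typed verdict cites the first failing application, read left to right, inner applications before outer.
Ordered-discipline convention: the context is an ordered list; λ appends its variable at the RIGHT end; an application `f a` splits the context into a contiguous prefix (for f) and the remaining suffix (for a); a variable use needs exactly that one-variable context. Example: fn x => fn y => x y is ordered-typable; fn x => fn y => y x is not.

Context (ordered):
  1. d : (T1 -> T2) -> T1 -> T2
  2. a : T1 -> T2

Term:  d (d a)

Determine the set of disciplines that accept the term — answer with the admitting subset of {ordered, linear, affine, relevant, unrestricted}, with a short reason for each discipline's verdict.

admitting disciplines: relevant, unrestricted
variable uses: d: 2; a: 1
use order (left to right): d, d, a
typing: ✓ — T1 -> T2
ordered: ✗, needs contraction — d ×2
linear: ✗, needs contraction — d ×2
affine: ✗, needs contraction — d ×2
relevant: ✓, at least one use each (d, a)
unrestricted: ✓, simply typable at T1 -> T2; W, C, E all held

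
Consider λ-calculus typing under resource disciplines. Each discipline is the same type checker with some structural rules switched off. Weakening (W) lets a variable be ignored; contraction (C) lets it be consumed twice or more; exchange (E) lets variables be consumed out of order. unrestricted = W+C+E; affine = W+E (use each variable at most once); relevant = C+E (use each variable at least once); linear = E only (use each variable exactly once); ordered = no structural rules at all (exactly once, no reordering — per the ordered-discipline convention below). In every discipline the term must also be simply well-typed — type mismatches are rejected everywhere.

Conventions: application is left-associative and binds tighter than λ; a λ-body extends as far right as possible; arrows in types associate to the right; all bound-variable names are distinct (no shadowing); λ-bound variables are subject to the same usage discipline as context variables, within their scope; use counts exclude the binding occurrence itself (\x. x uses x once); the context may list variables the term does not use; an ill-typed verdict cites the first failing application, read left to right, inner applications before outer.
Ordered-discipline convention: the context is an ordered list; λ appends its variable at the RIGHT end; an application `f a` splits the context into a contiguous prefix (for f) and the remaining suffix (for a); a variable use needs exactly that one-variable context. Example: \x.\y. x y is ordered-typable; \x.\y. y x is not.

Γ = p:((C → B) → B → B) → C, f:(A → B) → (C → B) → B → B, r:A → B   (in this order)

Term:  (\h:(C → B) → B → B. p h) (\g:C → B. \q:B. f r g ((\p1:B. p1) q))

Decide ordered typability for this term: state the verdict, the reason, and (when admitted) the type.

yes — p, f, r, h, g, q, p1: once each, no exchange needed; term : C
counts: p ×1; f ×1; r ×1; h (bound) ×1; g (bound) ×1; q (bound) ×1; p1 (bound) ×1
left-to-right use order: p, h, f, r, g, p1, q
typing: ✓ — C
across the five disciplines: ordered ✓; linear ✓; affine ✓; relevant ✓; unrestricted ✓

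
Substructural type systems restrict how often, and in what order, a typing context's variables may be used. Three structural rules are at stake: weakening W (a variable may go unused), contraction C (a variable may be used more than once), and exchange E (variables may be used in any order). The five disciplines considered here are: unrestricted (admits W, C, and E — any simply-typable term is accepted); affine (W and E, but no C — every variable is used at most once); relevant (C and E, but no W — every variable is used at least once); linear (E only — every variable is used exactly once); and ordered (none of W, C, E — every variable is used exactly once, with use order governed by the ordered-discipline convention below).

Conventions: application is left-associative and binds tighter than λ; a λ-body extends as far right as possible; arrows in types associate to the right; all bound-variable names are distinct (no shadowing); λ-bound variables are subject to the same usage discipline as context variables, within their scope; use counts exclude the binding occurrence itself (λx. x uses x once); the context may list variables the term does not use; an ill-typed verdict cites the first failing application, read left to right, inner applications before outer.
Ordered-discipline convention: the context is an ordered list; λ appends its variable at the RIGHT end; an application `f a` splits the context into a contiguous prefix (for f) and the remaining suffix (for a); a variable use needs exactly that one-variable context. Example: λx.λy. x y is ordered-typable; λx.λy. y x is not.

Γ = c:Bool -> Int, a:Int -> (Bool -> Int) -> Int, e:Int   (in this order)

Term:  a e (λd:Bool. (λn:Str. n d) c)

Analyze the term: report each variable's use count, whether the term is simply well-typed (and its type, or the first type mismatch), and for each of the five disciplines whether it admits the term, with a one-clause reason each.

variable uses: c=1, a=1, e=1, d (bound)=1, n (bound)=1
order of uses: a, e, n, d, c
typing: ill-typed: non-arrow in function slot: Str
ordered ✗ (a type mismatch blocks all five)
linear ✗ (the type mismatch rejects it)
affine ✗ (not simply typable)
relevant ✗ (fails simple typing)
unrestricted ✗ (a type mismatch blocks all five)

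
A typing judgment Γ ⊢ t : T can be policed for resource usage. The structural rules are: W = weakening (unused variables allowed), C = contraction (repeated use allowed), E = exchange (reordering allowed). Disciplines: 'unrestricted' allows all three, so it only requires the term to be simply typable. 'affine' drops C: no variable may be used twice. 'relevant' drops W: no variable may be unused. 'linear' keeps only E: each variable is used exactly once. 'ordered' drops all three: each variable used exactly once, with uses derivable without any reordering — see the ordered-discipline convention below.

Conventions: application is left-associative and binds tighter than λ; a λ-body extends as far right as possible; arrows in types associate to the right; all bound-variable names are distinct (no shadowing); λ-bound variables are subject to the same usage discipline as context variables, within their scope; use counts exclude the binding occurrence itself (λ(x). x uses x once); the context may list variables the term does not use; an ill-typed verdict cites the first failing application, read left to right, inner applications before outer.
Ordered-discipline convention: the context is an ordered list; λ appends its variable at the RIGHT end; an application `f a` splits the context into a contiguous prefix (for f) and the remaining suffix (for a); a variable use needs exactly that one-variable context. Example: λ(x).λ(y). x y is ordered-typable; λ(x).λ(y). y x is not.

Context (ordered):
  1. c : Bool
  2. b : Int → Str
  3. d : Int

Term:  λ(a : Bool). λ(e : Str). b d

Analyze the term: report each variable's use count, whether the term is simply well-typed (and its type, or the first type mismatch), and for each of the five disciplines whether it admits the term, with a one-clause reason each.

use counts: c ×0, b ×1, d ×1, a [bound] ×0, e [bound] ×0
use order (left to right): b, d
typing: ✓ — Bool → Str → Str
ordered: ✗ — c, a, e left unused
linear: ✗ — c, a, e left unused
affine: ✓ — none of c, b, d, a, e used more than once
relevant: ✗ — c, a, e left unused
unrestricted: ✓ — typability at Bool → Str → Str is all that's needed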